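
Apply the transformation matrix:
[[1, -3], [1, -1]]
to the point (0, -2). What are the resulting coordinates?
(6, 2)

Matrix multiplication:
[[1, -3], [1, -1]] × [0, -2]ᵀ
= [1×0 + -3×-2, 1×0 + -1×-2]ᵀ
= [6.0000, 2.0000]ᵀ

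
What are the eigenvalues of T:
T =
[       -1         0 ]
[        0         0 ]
λ = -1, 0

Solve det(T - λI) = 0. For a 2×2 matrix the characteristic equation is λ² - (trace)λ + det = 0.
trace(T) = a + d = -1 + 0 = -1.
det(T) = a*d - b*c = (-1)*(0) - (0)*(0) = 0 - 0 = 0.
Characteristic equation: λ² - (-1)λ + (0) = 0.
Discriminant = (-1)² - 4*(0) = 1 - 0 = 1.
λ = (-1 ± √1) / 2 = (-1 ± 1) / 2 = -1, 0.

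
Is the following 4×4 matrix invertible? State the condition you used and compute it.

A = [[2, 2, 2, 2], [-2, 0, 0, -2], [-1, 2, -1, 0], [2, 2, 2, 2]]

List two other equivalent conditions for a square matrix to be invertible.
No, not invertible; det(A) = 0 (two rows are equal, so the rows are linearly dependent). Equivalent conditions (failing for this A): rank(A) < 4; Ax = 0 has non-trivial solutions; 0 is an eigenvalue; the columns are linearly dependent.

To check invertibility, compute det(A).
In this matrix, row 0 and the last row are identical, so one row is a scalar multiple of another and the rows are linearly dependent.
A matrix with linearly dependent rows has det = 0 and is not invertible.
Equivalent failed conditions:
- rank(A) < 4.
- Ax = 0 has non-trivial solutions.
- 0 is an eigenvalue.
- The columns are linearly dependent.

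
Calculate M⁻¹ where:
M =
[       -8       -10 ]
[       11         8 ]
det(M) = 46
M⁻¹ =
[     4/23      5/23 ]
[   -11/46     -4/23 ]

For a 2×2 matrix M = [[a, b], [c, d]] with det(M) ≠ 0, M⁻¹ = (1/det(M)) * [[d, -b], [-c, a]].
det(M) = (-8)*(8) - (-10)*(11) = -64 + 110 = 46.
M⁻¹ = (1/46) * [[8, 10], [-11, -8]].
Dividing each entry by 46 and reducing:
M⁻¹ =
[     4/23      5/23 ]
[   -11/46     -4/23 ]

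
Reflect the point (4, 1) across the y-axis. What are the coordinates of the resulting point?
(-4, 1)

Reflection across y-axis: (4, 1) → (-4, 1)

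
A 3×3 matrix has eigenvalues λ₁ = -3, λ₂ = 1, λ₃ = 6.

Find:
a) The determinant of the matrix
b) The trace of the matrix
det = -18, trace = 4

Two standard eigenvalue identities:
- det(A) equals the product of the eigenvalues (counted with multiplicity).
- trace(A) equals the sum of the eigenvalues.
det(A) = (-3)*(1)*(6) = -18.
trace(A) = -3 + 1 + 6 = 4.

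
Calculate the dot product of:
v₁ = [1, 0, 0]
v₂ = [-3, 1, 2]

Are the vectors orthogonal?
-3, No

The dot product is the sum of products of corresponding components.
v₁·v₂ = (1)*(-3) + (0)*(1) + (0)*(2) = -3 + 0 + 0 = -3.
Two vectors are orthogonal iff their dot product is 0; here the dot product is -3, so the vectors are not orthogonal.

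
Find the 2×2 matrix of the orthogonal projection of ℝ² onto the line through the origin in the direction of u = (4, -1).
[[16/17, -4/17], [-4/17, 1/17]]

The orthogonal projection onto the line spanned by a nonzero vector u = (a, b) has matrix P = (u uᵀ) / (uᵀ u) = (1/(a² + b²)) · [[a², ab], [ab, b²]].
Here u = (4, -1), so a² + b² = 16 + 1 = 17.
P = (1/17) · [[16, -4], [-4, 1]] = [[16/17, -4/17], [-4/17, 1/17]].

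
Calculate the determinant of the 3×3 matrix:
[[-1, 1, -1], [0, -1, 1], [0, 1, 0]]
1

Expansion along first row:
det = -1·det([[-1,1],[1,0]]) - 1·det([[0,1],[0,0]]) + -1·det([[0,-1],[0,1]])
    = -1·(-1·0 - 1·1) - 1·(0·0 - 1·0) + -1·(0·1 - -1·0)
    = -1·-1 - 1·0 + -1·0
    = 1 + 0 + 0 = 1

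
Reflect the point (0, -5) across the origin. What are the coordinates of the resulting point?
(0, 5)

Reflection across origin: (0, -5) → (0, 5)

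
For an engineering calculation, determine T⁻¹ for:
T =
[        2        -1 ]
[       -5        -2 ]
det(T) = -9
T⁻¹ =
[      2/9      -1/9 ]
[     -5/9      -2/9 ]

For a 2×2 matrix T = [[a, b], [c, d]] with det(T) ≠ 0, T⁻¹ = (1/det(T)) * [[d, -b], [-c, a]].
det(T) = (2)*(-2) - (-1)*(-5) = -4 - 5 = -9.
T⁻¹ = (1/-9) * [[-2, 1], [5, 2]].
Dividing each entry by -9 and reducing:
T⁻¹ =
[      2/9      -1/9 ]
[     -5/9      -2/9 ]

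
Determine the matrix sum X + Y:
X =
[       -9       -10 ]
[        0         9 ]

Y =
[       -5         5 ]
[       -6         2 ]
X + Y =
[      -14        -5 ]
[       -6        11 ]

Matrix addition is elementwise: (X+Y)[i][j] = X[i][j] + Y[i][j].
  (X+Y)[0][0] = (-9) + (-5) = -14
  (X+Y)[0][1] = (-10) + (5) = -5
  (X+Y)[1][0] = (0) + (-6) = -6
  (X+Y)[1][1] = (9) + (2) = 11
X + Y =
[      -14        -5 ]
[       -6        11 ]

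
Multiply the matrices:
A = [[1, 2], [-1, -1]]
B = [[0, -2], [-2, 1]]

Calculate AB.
[[-4, 0], [2, 1]]

Each entry (i,j) of AB = sum over k of A[i][k]*B[k][j].
(AB)[0][0] = (1)*(0) + (2)*(-2) = -4
(AB)[0][1] = (1)*(-2) + (2)*(1) = 0
(AB)[1][0] = (-1)*(0) + (-1)*(-2) = 2
(AB)[1][1] = (-1)*(-2) + (-1)*(1) = 1
AB = [[-4, 0], [2, 1]]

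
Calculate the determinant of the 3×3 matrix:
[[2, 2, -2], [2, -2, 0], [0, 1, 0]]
-4

Expansion along first row:
det = 2·det([[-2,0],[1,0]]) - 2·det([[2,0],[0,0]]) + -2·det([[2,-2],[0,1]])
    = 2·(-2·0 - 0·1) - 2·(2·0 - 0·0) + -2·(2·1 - -2·0)
    = 2·0 - 2·0 + -2·2
    = 0 + 0 + -4 = -4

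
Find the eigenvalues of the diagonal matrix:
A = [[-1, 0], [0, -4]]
λ₁ = -1, λ₂ = -4

The characteristic polynomial of A is det(A - λI) = (-1 - λ)(-4 - λ) = 0.
The roots are λ = -1 and λ = -4, so the eigenvalues are the diagonal entries.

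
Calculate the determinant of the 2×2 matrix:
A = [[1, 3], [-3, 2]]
11

For A = [[a, b], [c, d]], det(A) = a*d - b*c.
det(A) = (1)*(2) - (3)*(-3) = 2 - -9 = 11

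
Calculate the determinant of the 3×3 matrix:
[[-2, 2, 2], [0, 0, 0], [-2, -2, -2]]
0

Expansion along first row:
det = -2·det([[0,0],[-2,-2]]) - 2·det([[0,0],[-2,-2]]) + 2·det([[0,0],[-2,-2]])
    = -2·(0·-2 - 0·-2) - 2·(0·-2 - 0·-2) + 2·(0·-2 - 0·-2)
    = -2·0 - 2·0 + 2·0
    = 0 + 0 + 0 = 0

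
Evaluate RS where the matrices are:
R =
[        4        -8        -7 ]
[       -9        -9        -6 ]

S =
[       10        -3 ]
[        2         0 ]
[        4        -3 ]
RS =
[       -4         9 ]
[     -132        45 ]

Matrix multiplication: (RS)[i][j] = sum over k of R[i][k] * S[k][j].
  (RS)[0][0] = (4)*(10) + (-8)*(2) + (-7)*(4) = -4
  (RS)[0][1] = (4)*(-3) + (-8)*(0) + (-7)*(-3) = 9
  (RS)[1][0] = (-9)*(10) + (-9)*(2) + (-6)*(4) = -132
  (RS)[1][1] = (-9)*(-3) + (-9)*(0) + (-6)*(-3) = 45
RS =
[       -4         9 ]
[     -132        45 ]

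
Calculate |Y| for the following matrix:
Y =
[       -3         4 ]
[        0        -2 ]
det(Y) = 6

For a 2×2 matrix [[a, b], [c, d]], det = a*d - b*c.
det(Y) = (-3)*(-2) - (4)*(0) = 6 - 0 = 6.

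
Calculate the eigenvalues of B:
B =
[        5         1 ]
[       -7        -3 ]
λ = -2, 4

Solve det(B - λI) = 0. For a 2×2 matrix the characteristic equation is λ² - (trace)λ + det = 0.
trace(B) = a + d = 5 - 3 = 2.
det(B) = a*d - b*c = (5)*(-3) - (1)*(-7) = -15 + 7 = -8.
Characteristic equation: λ² - (2)λ + (-8) = 0.
Discriminant = (2)² - 4*(-8) = 4 + 32 = 36.
λ = (2 ± √36) / 2 = (2 ± 6) / 2 = -2, 4.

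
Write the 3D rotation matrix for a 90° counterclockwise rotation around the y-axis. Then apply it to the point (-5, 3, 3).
R = [[0, 0, 1], [0, 1, 0], [-1, 0, 0]]; R·(-5, 3, 3) = (3, 3, 5)

Rotation matrix for 90° around y-axis:
cos(90°) = 0, sin(90°) = 1
R = [[0, 0, 1], [0, 1, 0], [-1, 0, 0]]
Apply to (-5, 3, 3): R·[-5, 3, 3]ᵀ = (3, 3, 5)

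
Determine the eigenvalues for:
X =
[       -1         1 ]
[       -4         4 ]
λ = 0, 3

Solve det(X - λI) = 0. For a 2×2 matrix the characteristic equation is λ² - (trace)λ + det = 0.
trace(X) = a + d = -1 + 4 = 3.
det(X) = a*d - b*c = (-1)*(4) - (1)*(-4) = -4 + 4 = 0.
Characteristic equation: λ² - (3)λ + (0) = 0.
Discriminant = (3)² - 4*(0) = 9 - 0 = 9.
λ = (3 ± √9) / 2 = (3 ± 3) / 2 = 0, 3.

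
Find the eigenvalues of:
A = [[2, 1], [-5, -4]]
λ = -3, 1

Solve det(A - λI) = 0. For a 2×2 matrix this is λ² - (trace)λ + det = 0.
trace(A) = 2 - 4 = -2.
det(A) = (2)*(-4) - (1)*(-5) = -8 + 5 = -3.
Characteristic equation: λ² - (-2)λ + (-3) = 0.
Discriminant: (-2)² - 4*(-3) = 4 + 12 = 16.
Roots: λ = (-2 ± √16) / 2 = -3, 1.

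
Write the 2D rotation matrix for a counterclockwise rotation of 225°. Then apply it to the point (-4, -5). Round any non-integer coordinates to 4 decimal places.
R = [[-√2/2, √2/2], [-√2/2, -√2/2]]; R·(-4, -5) = (-0.7071, 6.3640)

Rotation matrix formula: R(θ) = [[cos θ, -sin θ], [sin θ, cos θ]]
For θ = 225°:
cos(225°) = -√2/2
sin(225°) = -√2/2
R = [[-√2/2, √2/2], [-√2/2, -√2/2]]
Apply to (-4, -5): [-√2/2·-4 + (√2/2)·-5, -√2/2·-4 + -√2/2·-5] = (-0.7071, 6.3640)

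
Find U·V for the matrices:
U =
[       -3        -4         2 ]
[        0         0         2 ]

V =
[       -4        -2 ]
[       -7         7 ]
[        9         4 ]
UV =
[       58       -14 ]
[       18         8 ]

Matrix multiplication: (UV)[i][j] = sum over k of U[i][k] * V[k][j].
  (UV)[0][0] = (-3)*(-4) + (-4)*(-7) + (2)*(9) = 58
  (UV)[0][1] = (-3)*(-2) + (-4)*(7) + (2)*(4) = -14
  (UV)[1][0] = (0)*(-4) + (0)*(-7) + (2)*(9) = 18
  (UV)[1][1] = (0)*(-2) + (0)*(7) + (2)*(4) = 8
UV =
[       58       -14 ]
[       18         8 ]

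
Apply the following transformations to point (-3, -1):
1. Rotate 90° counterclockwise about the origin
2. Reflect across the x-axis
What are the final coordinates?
(1, 3)

Step 1: Rotate 90° → (1, -3)
Step 2: Reflect across the x-axis → (1, 3)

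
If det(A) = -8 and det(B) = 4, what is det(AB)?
-32

Use the multiplicative property of determinants: det(AB) = det(A)*det(B).
det(AB) = (-8)*(4) = -32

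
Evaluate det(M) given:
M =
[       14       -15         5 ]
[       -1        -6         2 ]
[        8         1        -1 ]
det(M) = 66

Expand along row 0 (cofactor expansion): det(M) = a*(e*i - f*h) - b*(d*i - f*g) + c*(d*h - e*g), where the 3×3 is [[a, b, c], [d, e, f], [g, h, i]].
Minor M_00 = (-6)*(-1) - (2)*(1) = 6 - 2 = 4.
Minor M_01 = (-1)*(-1) - (2)*(8) = 1 - 16 = -15.
Minor M_02 = (-1)*(1) - (-6)*(8) = -1 + 48 = 47.
det(M) = (14)*(4) - (-15)*(-15) + (5)*(47) = 56 - 225 + 235 = 66.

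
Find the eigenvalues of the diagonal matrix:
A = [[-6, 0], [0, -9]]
λ₁ = -6, λ₂ = -9

The characteristic polynomial of A is det(A - λI) = (-6 - λ)(-9 - λ) = 0.
The roots are λ = -6 and λ = -9, so the eigenvalues are the diagonal entries.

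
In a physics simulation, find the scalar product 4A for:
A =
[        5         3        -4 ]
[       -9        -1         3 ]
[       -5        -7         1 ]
4A =
[       20        12       -16 ]
[      -36        -4        12 ]
[      -20       -28         4 ]

Scalar multiplication is elementwise: (4A)[i][j] = 4 * A[i][j].
  (4A)[0][0] = 4 * (5) = 20
  (4A)[0][1] = 4 * (3) = 12
  (4A)[0][2] = 4 * (-4) = -16
  (4A)[1][0] = 4 * (-9) = -36
  (4A)[1][1] = 4 * (-1) = -4
  (4A)[1][2] = 4 * (3) = 12
  (4A)[2][0] = 4 * (-5) = -20
  (4A)[2][1] = 4 * (-7) = -28
  (4A)[2][2] = 4 * (1) = 4
4A =
[       20        12       -16 ]
[      -36        -4        12 ]
[      -20       -28         4 ]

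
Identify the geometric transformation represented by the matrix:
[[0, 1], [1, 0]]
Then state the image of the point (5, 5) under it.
reflection across the line y = x; image of (5, 5) is (5, 5)

This is a symmetric orthogonal matrix with determinant -1, which characterizes a reflection in ℝ².
The matrix [[0, 1], [1, 0]] represents: reflection across the line y = x.
Applying it to (5, 5): [0·5 + 1·5, 1·5 + 0·5] = (5, 5).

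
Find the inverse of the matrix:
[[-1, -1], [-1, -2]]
[[-2, 1], [1, -1]]

For [[a,b],[c,d]], inverse = (1/det)·[[d,-b],[-c,a]]
det = -1·-2 - -1·-1 = 1
Inverse = (1/1)·[[-2, 1], [1, -1]]
        = [[-2, 1], [1, -1]]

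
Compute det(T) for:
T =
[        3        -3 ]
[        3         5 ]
det(T) = 24

For a 2×2 matrix [[a, b], [c, d]], det = a*d - b*c.
det(T) = (3)*(5) - (-3)*(3) = 15 + 9 = 24.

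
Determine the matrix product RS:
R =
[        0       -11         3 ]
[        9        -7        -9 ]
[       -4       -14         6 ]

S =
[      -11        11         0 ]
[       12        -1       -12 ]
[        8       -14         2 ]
RS =
[     -108       -31       138 ]
[     -255       232        66 ]
[      -76      -114       180 ]

Matrix multiplication: (RS)[i][j] = sum over k of R[i][k] * S[k][j].
  (RS)[0][0] = (0)*(-11) + (-11)*(12) + (3)*(8) = -108
  (RS)[0][1] = (0)*(11) + (-11)*(-1) + (3)*(-14) = -31
  (RS)[0][2] = (0)*(0) + (-11)*(-12) + (3)*(2) = 138
  (RS)[1][0] = (9)*(-11) + (-7)*(12) + (-9)*(8) = -255
  (RS)[1][1] = (9)*(11) + (-7)*(-1) + (-9)*(-14) = 232
  (RS)[1][2] = (9)*(0) + (-7)*(-12) + (-9)*(2) = 66
  (RS)[2][0] = (-4)*(-11) + (-14)*(12) + (6)*(8) = -76
  (RS)[2][1] = (-4)*(11) + (-14)*(-1) + (6)*(-14) = -114
  (RS)[2][2] = (-4)*(0) + (-14)*(-12) + (6)*(2) = 180
RS =
[     -108       -31       138 ]
[     -255       232        66 ]
[      -76      -114       180 ]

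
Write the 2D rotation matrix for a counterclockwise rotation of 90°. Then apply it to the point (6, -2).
R = [[0, -1], [1, 0]]; R·(6, -2) = (2, 6)

Rotation matrix formula: R(θ) = [[cos θ, -sin θ], [sin θ, cos θ]]
For θ = 90°:
cos(90°) = 0
sin(90°) = 1
R = [[0, -1], [1, 0]]
Apply to (6, -2): [0·6 + (-1)·-2, 1·6 + 0·-2] = (2, 6)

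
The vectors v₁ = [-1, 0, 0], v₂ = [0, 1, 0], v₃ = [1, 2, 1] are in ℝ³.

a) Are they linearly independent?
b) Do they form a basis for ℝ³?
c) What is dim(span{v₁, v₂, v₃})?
Yes independent, yes basis, dim = 3

Stack v₁, v₂, v₃ as rows of a 3×3 matrix.
[[-1, 0, 0]; [0, 1, 0]; [1, 2, 1]] is already lower triangular with nonzero diagonal entries (-1, 1, 1), so its determinant is the product of the diagonal entries, det = (-1)·(1)·(1) = -1 ≠ 0, and the rows are linearly independent.
Three linearly independent vectors in ℝ³ form a basis for ℝ³, so dim(span{v₁,v₂,v₃}) = 3.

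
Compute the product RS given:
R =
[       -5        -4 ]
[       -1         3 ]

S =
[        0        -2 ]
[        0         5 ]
RS =
[        0       -10 ]
[        0        17 ]

Matrix multiplication: (RS)[i][j] = sum over k of R[i][k] * S[k][j].
  (RS)[0][0] = (-5)*(0) + (-4)*(0) = 0
  (RS)[0][1] = (-5)*(-2) + (-4)*(5) = -10
  (RS)[1][0] = (-1)*(0) + (3)*(0) = 0
  (RS)[1][1] = (-1)*(-2) + (3)*(5) = 17
RS =
[        0       -10 ]
[        0        17 ]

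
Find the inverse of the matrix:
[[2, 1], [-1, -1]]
[[1, 1], [-1, -2]]

For [[a,b],[c,d]], inverse = (1/det)·[[d,-b],[-c,a]]
det = 2·-1 - 1·-1 = -1
Inverse = (1/-1)·[[-1, -1], [1, 2]]
        = [[1, 1], [-1, -2]]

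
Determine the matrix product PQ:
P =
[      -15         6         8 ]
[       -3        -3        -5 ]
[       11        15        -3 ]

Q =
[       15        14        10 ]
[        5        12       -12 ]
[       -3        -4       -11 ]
PQ =
[     -219      -170      -310 ]
[      -45       -58        61 ]
[      249       346       -37 ]

Matrix multiplication: (PQ)[i][j] = sum over k of P[i][k] * Q[k][j].
  (PQ)[0][0] = (-15)*(15) + (6)*(5) + (8)*(-3) = -219
  (PQ)[0][1] = (-15)*(14) + (6)*(12) + (8)*(-4) = -170
  (PQ)[0][2] = (-15)*(10) + (6)*(-12) + (8)*(-11) = -310
  (PQ)[1][0] = (-3)*(15) + (-3)*(5) + (-5)*(-3) = -45
  (PQ)[1][1] = (-3)*(14) + (-3)*(12) + (-5)*(-4) = -58
  (PQ)[1][2] = (-3)*(10) + (-3)*(-12) + (-5)*(-11) = 61
  (PQ)[2][0] = (11)*(15) + (15)*(5) + (-3)*(-3) = 249
  (PQ)[2][1] = (11)*(14) + (15)*(12) + (-3)*(-4) = 346
  (PQ)[2][2] = (11)*(10) + (15)*(-12) + (-3)*(-11) = -37
PQ =
[     -219      -170      -310 ]
[      -45       -58        61 ]
[      249       346       -37 ]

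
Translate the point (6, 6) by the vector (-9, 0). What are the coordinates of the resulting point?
(-3, 6)

Translation by (-9, 0):
x' = 6 + -9 = -3
y' = 6 + 0 = 6
Homogeneous matrix: [[1, 0, -9], [0, 1, 0], [0, 0, 1]]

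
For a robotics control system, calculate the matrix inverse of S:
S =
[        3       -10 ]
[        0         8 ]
det(S) = 24
S⁻¹ =
[      1/3      5/12 ]
[        0       1/8 ]

For a 2×2 matrix S = [[a, b], [c, d]] with det(S) ≠ 0, S⁻¹ = (1/det(S)) * [[d, -b], [-c, a]].
det(S) = (3)*(8) - (-10)*(0) = 24 - 0 = 24.
S⁻¹ = (1/24) * [[8, 10], [0, 3]].
Dividing each entry by 24 and reducing:
S⁻¹ =
[      1/3      5/12 ]
[        0       1/8 ]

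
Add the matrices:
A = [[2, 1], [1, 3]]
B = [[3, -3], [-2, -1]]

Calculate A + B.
[[5, -2], [-1, 2]]

Add corresponding elements:
(2)+(3)=5
(1)+(-3)=-2
(1)+(-2)=-1
(3)+(-1)=2
A + B = [[5, -2], [-1, 2]]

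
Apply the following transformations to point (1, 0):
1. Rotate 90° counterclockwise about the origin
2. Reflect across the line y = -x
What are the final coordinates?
(-1, 0)

Step 1: Rotate 90° → (0, 1)
Step 2: Reflect across the line y = -x → (-1, 0)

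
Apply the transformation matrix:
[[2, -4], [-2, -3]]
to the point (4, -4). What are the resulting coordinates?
(24, 4)

Matrix multiplication:
[[2, -4], [-2, -3]] × [4, -4]ᵀ
= [2×4 + -4×-4, -2×4 + -3×-4]ᵀ
= [24.0000, 4.0000]ᵀ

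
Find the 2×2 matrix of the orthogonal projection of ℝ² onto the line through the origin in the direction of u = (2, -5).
[[4/29, -10/29], [-10/29, 25/29]]

The orthogonal projection onto the line spanned by a nonzero vector u = (a, b) has matrix P = (u uᵀ) / (uᵀ u) = (1/(a² + b²)) · [[a², ab], [ab, b²]].
Here u = (2, -5), so a² + b² = 4 + 25 = 29.
P = (1/29) · [[4, -10], [-10, 25]] = [[4/29, -10/29], [-10/29, 25/29]].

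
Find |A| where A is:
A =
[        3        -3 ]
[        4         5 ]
det(A) = 27

For a 2×2 matrix [[a, b], [c, d]], det = a*d - b*c.
det(A) = (3)*(5) - (-3)*(4) = 15 + 12 = 27.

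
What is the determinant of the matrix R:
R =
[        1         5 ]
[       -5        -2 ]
det(R) = 23

For a 2×2 matrix [[a, b], [c, d]], det = a*d - b*c.
det(R) = (1)*(-2) - (5)*(-5) = -2 + 25 = 23.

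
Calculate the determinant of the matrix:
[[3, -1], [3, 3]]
12

For a 2×2 matrix [[a, b], [c, d]], det = ad - bc
det = (3)(3) - (-1)(3) = 9 - -3 = 12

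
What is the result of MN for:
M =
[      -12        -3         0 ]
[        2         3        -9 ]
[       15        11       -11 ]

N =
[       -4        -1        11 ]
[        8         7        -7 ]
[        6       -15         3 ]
MN =
[       24        -9      -111 ]
[      -38       154       -26 ]
[      -38       227        55 ]

Matrix multiplication: (MN)[i][j] = sum over k of M[i][k] * N[k][j].
  (MN)[0][0] = (-12)*(-4) + (-3)*(8) + (0)*(6) = 24
  (MN)[0][1] = (-12)*(-1) + (-3)*(7) + (0)*(-15) = -9
  (MN)[0][2] = (-12)*(11) + (-3)*(-7) + (0)*(3) = -111
  (MN)[1][0] = (2)*(-4) + (3)*(8) + (-9)*(6) = -38
  (MN)[1][1] = (2)*(-1) + (3)*(7) + (-9)*(-15) = 154
  (MN)[1][2] = (2)*(11) + (3)*(-7) + (-9)*(3) = -26
  (MN)[2][0] = (15)*(-4) + (11)*(8) + (-11)*(6) = -38
  (MN)[2][1] = (15)*(-1) + (11)*(7) + (-11)*(-15) = 227
  (MN)[2][2] = (15)*(11) + (11)*(-7) + (-11)*(3) = 55
MN =
[       24        -9      -111 ]
[      -38       154       -26 ]
[      -38       227        55 ]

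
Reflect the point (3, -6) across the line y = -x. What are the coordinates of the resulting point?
(6, -3)

Reflection across line y = -x: (3, -6) → (6, -3)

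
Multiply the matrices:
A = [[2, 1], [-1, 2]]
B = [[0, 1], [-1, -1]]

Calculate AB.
[[-1, 1], [-2, -3]]

Each entry (i,j) of AB = sum over k of A[i][k]*B[k][j].
(AB)[0][0] = (2)*(0) + (1)*(-1) = -1
(AB)[0][1] = (2)*(1) + (1)*(-1) = 1
(AB)[1][0] = (-1)*(0) + (2)*(-1) = -2
(AB)[1][1] = (-1)*(1) + (2)*(-1) = -3
AB = [[-1, 1], [-2, -3]]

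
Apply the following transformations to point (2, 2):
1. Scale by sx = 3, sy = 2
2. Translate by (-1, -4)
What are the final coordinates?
(5, 0)

Step 1: Scale (2, 2) by (sx, sy) = (3, 2) → (6, 4)
Step 2: Translate by (-1, -4) → (5, 0)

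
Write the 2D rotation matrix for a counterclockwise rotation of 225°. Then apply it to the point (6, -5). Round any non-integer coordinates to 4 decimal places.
R = [[-√2/2, √2/2], [-√2/2, -√2/2]]; R·(6, -5) = (-7.7782, -0.7071)

Rotation matrix formula: R(θ) = [[cos θ, -sin θ], [sin θ, cos θ]]
For θ = 225°:
cos(225°) = -√2/2
sin(225°) = -√2/2
R = [[-√2/2, √2/2], [-√2/2, -√2/2]]
Apply to (6, -5): [-√2/2·6 + (√2/2)·-5, -√2/2·6 + -√2/2·-5] = (-7.7782, -0.7071)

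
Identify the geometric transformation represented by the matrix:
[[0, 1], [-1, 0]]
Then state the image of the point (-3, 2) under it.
rotation by 90° clockwise (i.e., 270° counterclockwise); image of (-3, 2) is (2, 3)

This matches the form [[cos θ, -sin θ], [sin θ, cos θ]] of a rotation matrix; reading off cos θ and sin θ gives the angle.
The matrix [[0, 1], [-1, 0]] represents: rotation by 90° clockwise (i.e., 270° counterclockwise).
Applying it to (-3, 2): [0·-3 + 1·2, -1·-3 + 0·2] = (2, 3).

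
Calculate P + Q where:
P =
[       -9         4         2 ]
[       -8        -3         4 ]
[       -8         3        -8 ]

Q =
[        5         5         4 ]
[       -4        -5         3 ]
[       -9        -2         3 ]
P + Q =
[       -4         9         6 ]
[      -12        -8         7 ]
[      -17         1        -5 ]

Matrix addition is elementwise: (P+Q)[i][j] = P[i][j] + Q[i][j].
  (P+Q)[0][0] = (-9) + (5) = -4
  (P+Q)[0][1] = (4) + (5) = 9
  (P+Q)[0][2] = (2) + (4) = 6
  (P+Q)[1][0] = (-8) + (-4) = -12
  (P+Q)[1][1] = (-3) + (-5) = -8
  (P+Q)[1][2] = (4) + (3) = 7
  (P+Q)[2][0] = (-8) + (-9) = -17
  (P+Q)[2][1] = (3) + (-2) = 1
  (P+Q)[2][2] = (-8) + (3) = -5
P + Q =
[       -4         9         6 ]
[      -12        -8         7 ]
[      -17         1        -5 ]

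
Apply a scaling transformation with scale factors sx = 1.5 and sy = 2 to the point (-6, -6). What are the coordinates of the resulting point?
(-9.0, -12)

Scaling matrix:
[[1.50, 0], [0, 2]]
Result: (-6 × 1.5, -6 × 2) = (-9.0, -12)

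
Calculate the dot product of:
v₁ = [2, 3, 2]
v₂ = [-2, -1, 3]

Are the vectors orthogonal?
-1, No

The dot product is the sum of products of corresponding components.
v₁·v₂ = (2)*(-2) + (3)*(-1) + (2)*(3) = -4 - 3 + 6 = -1.
Two vectors are orthogonal iff their dot product is 0; here the dot product is -1, so the vectors are not orthogonal.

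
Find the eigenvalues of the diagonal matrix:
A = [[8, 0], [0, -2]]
λ₁ = 8, λ₂ = -2

The characteristic polynomial of A is det(A - λI) = (8 - λ)(-2 - λ) = 0.
The roots are λ = 8 and λ = -2, so the eigenvalues are the diagonal entries.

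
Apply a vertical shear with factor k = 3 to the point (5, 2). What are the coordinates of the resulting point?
(5, 17)

Shear matrix for vertical shear with factor k = 3:
[[1, 0], [3, 1]]
Result: (5, 2) → (5, 17)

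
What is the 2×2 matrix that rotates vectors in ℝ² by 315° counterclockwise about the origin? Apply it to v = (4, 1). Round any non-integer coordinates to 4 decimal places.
R = [[√2/2, √2/2], [-√2/2, √2/2]]; R·v = (3.5355, -2.1213)

A counterclockwise rotation by angle θ in ℝ² has matrix R(θ) = [[cos θ, -sin θ], [sin θ, cos θ]].
For θ = 315°: cos θ = √2/2, sin θ = -√2/2.
R(315°) = [[√2/2, √2/2], [-√2/2, √2/2]].
R·v = [√2/2·4 + (√2/2)·1, -√2/2·4 + √2/2·1] = (3.5355, -2.1213).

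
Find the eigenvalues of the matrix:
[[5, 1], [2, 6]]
λ = 4 and λ = 7

Characteristic equation: det(A - λI) = 0
λ² - (trace)λ + (det) = 0
λ² - (11)λ + (28) = 0
λ² - 11λ + 28 = 0
Solving: λ = 4, 7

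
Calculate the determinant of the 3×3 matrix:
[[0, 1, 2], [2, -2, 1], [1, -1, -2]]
5

Expansion along first row:
det = 0·det([[-2,1],[-1,-2]]) - 1·det([[2,1],[1,-2]]) + 2·det([[2,-2],[1,-1]])
    = 0·(-2·-2 - 1·-1) - 1·(2·-2 - 1·1) + 2·(2·-1 - -2·1)
    = 0·5 - 1·-5 + 2·0
    = 0 + 5 + 0 = 5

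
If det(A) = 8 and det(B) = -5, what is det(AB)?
-40

Use the multiplicative property of determinants: det(AB) = det(A)*det(B).
det(AB) = (8)*(-5) = -40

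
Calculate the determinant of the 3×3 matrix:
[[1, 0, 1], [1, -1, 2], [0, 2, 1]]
-3

Expansion along first row:
det = 1·det([[-1,2],[2,1]]) - 0·det([[1,2],[0,1]]) + 1·det([[1,-1],[0,2]])
    = 1·(-1·1 - 2·2) - 0·(1·1 - 2·0) + 1·(1·2 - -1·0)
    = 1·-5 - 0·1 + 1·2
    = -5 + 0 + 2 = -3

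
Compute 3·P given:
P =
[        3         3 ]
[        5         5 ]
3P =
[        9         9 ]
[       15        15 ]

Scalar multiplication is elementwise: (3P)[i][j] = 3 * P[i][j].
  (3P)[0][0] = 3 * (3) = 9
  (3P)[0][1] = 3 * (3) = 9
  (3P)[1][0] = 3 * (5) = 15
  (3P)[1][1] = 3 * (5) = 15
3P =
[        9         9 ]
[       15        15 ]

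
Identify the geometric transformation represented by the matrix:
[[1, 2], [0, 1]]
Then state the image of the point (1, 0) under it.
horizontal shear with factor 2; image of (1, 0) is (1, 0)

The matrix [[1, k], [0, 1]] sends (x, y) to (x + 2y, y), leaving the y-coordinate fixed: a horizontal shear.
The matrix [[1, 2], [0, 1]] represents: horizontal shear with factor 2.
Applying it to (1, 0): [1·1 + 2·0, 0·1 + 1·0] = (1, 0).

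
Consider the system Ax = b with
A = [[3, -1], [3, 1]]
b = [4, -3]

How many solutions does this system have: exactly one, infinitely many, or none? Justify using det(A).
Exactly one solution

Compute det(A) = (3)*(1) - (-1)*(3) = 6.
Because det(A) ≠ 0, A is invertible and Ax = b has a unique solution for every b (here x = A⁻¹ b).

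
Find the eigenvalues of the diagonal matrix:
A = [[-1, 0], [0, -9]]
λ₁ = -1, λ₂ = -9

The characteristic polynomial of A is det(A - λI) = (-1 - λ)(-9 - λ) = 0.
The roots are λ = -1 and λ = -9, so the eigenvalues are the diagonal entries.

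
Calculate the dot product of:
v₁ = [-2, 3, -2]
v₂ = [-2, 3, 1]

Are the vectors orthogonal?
11, No

The dot product is the sum of products of corresponding components.
v₁·v₂ = (-2)*(-2) + (3)*(3) + (-2)*(1) = 4 + 9 - 2 = 11.
Two vectors are orthogonal iff their dot product is 0; here the dot product is 11, so the vectors are not orthogonal.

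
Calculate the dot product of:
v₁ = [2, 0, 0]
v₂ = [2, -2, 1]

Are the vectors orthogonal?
4, No

The dot product is the sum of products of corresponding components.
v₁·v₂ = (2)*(2) + (0)*(-2) + (0)*(1) = 4 + 0 + 0 = 4.
Two vectors are orthogonal iff their dot product is 0; here the dot product is 4, so the vectors are not orthogonal.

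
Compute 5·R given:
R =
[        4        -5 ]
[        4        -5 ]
5R =
[       20       -25 ]
[       20       -25 ]

Scalar multiplication is elementwise: (5R)[i][j] = 5 * R[i][j].
  (5R)[0][0] = 5 * (4) = 20
  (5R)[0][1] = 5 * (-5) = -25
  (5R)[1][0] = 5 * (4) = 20
  (5R)[1][1] = 5 * (-5) = -25
5R =
[       20       -25 ]
[       20       -25 ]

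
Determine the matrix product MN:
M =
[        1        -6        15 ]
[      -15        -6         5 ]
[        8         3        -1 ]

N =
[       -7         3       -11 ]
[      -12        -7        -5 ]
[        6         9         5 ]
MN =
[      155       180        94 ]
[      207        42       220 ]
[      -98        -6      -108 ]

Matrix multiplication: (MN)[i][j] = sum over k of M[i][k] * N[k][j].
  (MN)[0][0] = (1)*(-7) + (-6)*(-12) + (15)*(6) = 155
  (MN)[0][1] = (1)*(3) + (-6)*(-7) + (15)*(9) = 180
  (MN)[0][2] = (1)*(-11) + (-6)*(-5) + (15)*(5) = 94
  (MN)[1][0] = (-15)*(-7) + (-6)*(-12) + (5)*(6) = 207
  (MN)[1][1] = (-15)*(3) + (-6)*(-7) + (5)*(9) = 42
  (MN)[1][2] = (-15)*(-11) + (-6)*(-5) + (5)*(5) = 220
  (MN)[2][0] = (8)*(-7) + (3)*(-12) + (-1)*(6) = -98
  (MN)[2][1] = (8)*(3) + (3)*(-7) + (-1)*(9) = -6
  (MN)[2][2] = (8)*(-11) + (3)*(-5) + (-1)*(5) = -108
MN =
[      155       180        94 ]
[      207        42       220 ]
[      -98        -6      -108 ]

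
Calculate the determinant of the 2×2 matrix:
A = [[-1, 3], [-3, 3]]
6

For A = [[a, b], [c, d]], det(A) = a*d - b*c.
det(A) = (-1)*(3) - (3)*(-3) = -3 - -9 = 6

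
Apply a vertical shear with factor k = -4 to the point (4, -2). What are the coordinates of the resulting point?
(4, -18)

Shear matrix for vertical shear with factor k = -4:
[[1, 0], [-4, 1]]
Result: (4, -2) → (4, -18)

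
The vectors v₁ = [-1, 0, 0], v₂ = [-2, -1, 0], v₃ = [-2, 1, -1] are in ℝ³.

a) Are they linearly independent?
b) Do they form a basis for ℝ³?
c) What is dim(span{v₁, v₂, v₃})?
Yes independent, yes basis, dim = 3

Stack v₁, v₂, v₃ as rows of a 3×3 matrix.
[[-1, 0, 0]; [-2, -1, 0]; [-2, 1, -1]] is already lower triangular with nonzero diagonal entries (-1, -1, -1), so its determinant is the product of the diagonal entries, det = (-1)·(-1)·(-1) = -1 ≠ 0, and the rows are linearly independent.
Three linearly independent vectors in ℝ³ form a basis for ℝ³, so dim(span{v₁,v₂,v₃}) = 3.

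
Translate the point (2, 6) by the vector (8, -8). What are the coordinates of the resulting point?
(10, -2)

Translation by (8, -8):
x' = 2 + 8 = 10
y' = 6 + -8 = -2
Homogeneous matrix: [[1, 0, 8], [0, 1, -8], [0, 0, 1]]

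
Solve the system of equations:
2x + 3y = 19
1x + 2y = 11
x = 5, y = 3

Use elimination (row reduction):
Equation 1: 2x + 3y = 19.
Equation 2: 1x + 2y = 11.
Multiply Eq1 by 1 and Eq2 by 2: 2x + 3y = 19;  2x + 4y = 22.
Subtract: (1)y = 3, so y = 3.
Back-substitute into Eq1: 2x + 3*(3) = 19, so x = 5.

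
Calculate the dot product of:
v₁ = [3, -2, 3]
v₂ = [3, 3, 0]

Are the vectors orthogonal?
3, No

The dot product is the sum of products of corresponding components.
v₁·v₂ = (3)*(3) + (-2)*(3) + (3)*(0) = 9 - 6 + 0 = 3.
Two vectors are orthogonal iff their dot product is 0; here the dot product is 3, so the vectors are not orthogonal.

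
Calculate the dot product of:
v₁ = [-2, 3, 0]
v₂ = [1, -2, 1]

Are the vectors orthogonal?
-8, No

The dot product is the sum of products of corresponding components.
v₁·v₂ = (-2)*(1) + (3)*(-2) + (0)*(1) = -2 - 6 + 0 = -8.
Two vectors are orthogonal iff their dot product is 0; here the dot product is -8, so the vectors are not orthogonal.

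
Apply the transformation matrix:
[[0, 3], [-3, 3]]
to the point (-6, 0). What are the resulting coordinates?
(0, 18)

Matrix multiplication:
[[0, 3], [-3, 3]] × [-6, 0]ᵀ
= [0×-6 + 3×0, -3×-6 + 3×0]ᵀ
= [0.0000, 18.0000]ᵀ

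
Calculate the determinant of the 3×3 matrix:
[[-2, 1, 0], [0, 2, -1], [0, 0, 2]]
-8

Expansion along first row:
det = -2·det([[2,-1],[0,2]]) - 1·det([[0,-1],[0,2]]) + 0·det([[0,2],[0,0]])
    = -2·(2·2 - -1·0) - 1·(0·2 - -1·0) + 0·(0·0 - 2·0)
    = -2·4 - 1·0 + 0·0
    = -8 + 0 + 0 = -8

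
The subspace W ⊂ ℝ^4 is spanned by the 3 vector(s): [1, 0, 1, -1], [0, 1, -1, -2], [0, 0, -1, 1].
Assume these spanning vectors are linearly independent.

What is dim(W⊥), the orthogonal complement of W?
dim(W⊥) = 1

For any subspace W of ℝ^n, dim(W) + dim(W⊥) = n (the whole-space dimension).
Here the given 3 vectors are linearly independent, so dim(W) = 3.
Thus dim(W⊥) = n - dim(W) = 4 - 3 = 1.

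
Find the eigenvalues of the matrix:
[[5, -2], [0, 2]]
λ = 2 and λ = 5

Characteristic equation: det(A - λI) = 0
λ² - (trace)λ + (det) = 0
λ² - (7)λ + (10) = 0
λ² - 7λ + 10 = 0
Solving: λ = 2, 5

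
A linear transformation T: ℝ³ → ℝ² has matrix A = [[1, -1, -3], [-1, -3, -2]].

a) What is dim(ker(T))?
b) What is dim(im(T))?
dim(ker) = 1, dim(im) = 2

The two rows are not scalar multiples of one another (no single k satisfies row 2 = k × row 1), so they are linearly independent.
Thus rank(A) = 2.
dim(im(T)) = rank(A) = 2.
By the rank-nullity theorem applied to T: ℝ³ → ℝ², rank(A) + nullity(A) = 3 (the domain dimension), so dim(ker(T)) = 3 - 2 = 1.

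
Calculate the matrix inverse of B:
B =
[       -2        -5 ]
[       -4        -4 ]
det(B) = -12
B⁻¹ =
[      1/3     -5/12 ]
[     -1/3       1/6 ]

For a 2×2 matrix B = [[a, b], [c, d]] with det(B) ≠ 0, B⁻¹ = (1/det(B)) * [[d, -b], [-c, a]].
det(B) = (-2)*(-4) - (-5)*(-4) = 8 - 20 = -12.
B⁻¹ = (1/-12) * [[-4, 5], [4, -2]].
Dividing each entry by -12 and reducing:
B⁻¹ =
[      1/3     -5/12 ]
[     -1/3       1/6 ]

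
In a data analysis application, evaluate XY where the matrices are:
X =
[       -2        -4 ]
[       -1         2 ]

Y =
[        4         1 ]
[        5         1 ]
XY =
[      -28        -6 ]
[        6         1 ]

Matrix multiplication: (XY)[i][j] = sum over k of X[i][k] * Y[k][j].
  (XY)[0][0] = (-2)*(4) + (-4)*(5) = -28
  (XY)[0][1] = (-2)*(1) + (-4)*(1) = -6
  (XY)[1][0] = (-1)*(4) + (2)*(5) = 6
  (XY)[1][1] = (-1)*(1) + (2)*(1) = 1
XY =
[      -28        -6 ]
[        6         1 ]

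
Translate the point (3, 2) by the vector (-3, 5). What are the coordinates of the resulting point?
(0, 7)

Translation by (-3, 5):
x' = 3 + -3 = 0
y' = 2 + 5 = 7
Homogeneous matrix: [[1, 0, -3], [0, 1, 5], [0, 0, 1]]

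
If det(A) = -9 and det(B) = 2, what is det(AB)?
-18

Use the multiplicative property of determinants: det(AB) = det(A)*det(B).
det(AB) = (-9)*(2) = -18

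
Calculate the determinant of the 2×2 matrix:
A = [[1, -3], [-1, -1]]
-4

For A = [[a, b], [c, d]], det(A) = a*d - b*c.
det(A) = (1)*(-1) - (-3)*(-1) = -1 - 3 = -4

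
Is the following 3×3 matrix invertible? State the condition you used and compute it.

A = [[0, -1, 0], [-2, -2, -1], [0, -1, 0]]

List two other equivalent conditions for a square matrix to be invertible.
No, not invertible; det(A) = 0 (two rows are equal, so the rows are linearly dependent). Equivalent conditions (failing for this A): rank(A) < 3; Ax = 0 has non-trivial solutions; 0 is an eigenvalue; the columns are linearly dependent.

To check invertibility, compute det(A).
In this matrix, row 0 and the last row are identical, so one row is a scalar multiple of another and the rows are linearly dependent.
A matrix with linearly dependent rows has det = 0 and is not invertible.
Equivalent failed conditions:
- rank(A) < 3.
- Ax = 0 has non-trivial solutions.
- 0 is an eigenvalue.
- The columns are linearly dependent.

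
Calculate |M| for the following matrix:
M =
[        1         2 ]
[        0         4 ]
det(M) = 4

For a 2×2 matrix [[a, b], [c, d]], det = a*d - b*c.
det(M) = (1)*(4) - (2)*(0) = 4 - 0 = 4.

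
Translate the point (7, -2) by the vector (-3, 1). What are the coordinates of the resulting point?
(4, -1)

Translation by (-3, 1):
x' = 7 + -3 = 4
y' = -2 + 1 = -1
Homogeneous matrix: [[1, 0, -3], [0, 1, 1], [0, 0, 1]]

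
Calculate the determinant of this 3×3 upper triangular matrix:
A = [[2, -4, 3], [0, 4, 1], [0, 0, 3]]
24

The determinant of a triangular matrix is the product of its diagonal entries (the off-diagonal entries above the diagonal do not affect it).
det(A) = (2) * (4) * (3) = 24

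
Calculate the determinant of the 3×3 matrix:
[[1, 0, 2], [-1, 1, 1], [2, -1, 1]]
0

Expansion along first row:
det = 1·det([[1,1],[-1,1]]) - 0·det([[-1,1],[2,1]]) + 2·det([[-1,1],[2,-1]])
    = 1·(1·1 - 1·-1) - 0·(-1·1 - 1·2) + 2·(-1·-1 - 1·2)
    = 1·2 - 0·-3 + 2·-1
    = 2 + 0 + -2 = 0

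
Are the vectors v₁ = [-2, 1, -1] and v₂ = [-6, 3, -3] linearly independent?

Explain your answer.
No, linearly dependent (v₂ = 3·v₁)

Check whether there is a scalar k with v₂ = k·v₁.
Comparing components, k = 3 satisfies 3·[-2, 1, -1] = [-6, 3, -3].
Since v₂ is a scalar multiple of v₁, the two vectors are linearly dependent.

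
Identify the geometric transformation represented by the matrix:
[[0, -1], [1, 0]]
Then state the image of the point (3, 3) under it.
rotation by 90° counterclockwise; image of (3, 3) is (-3, 3)

This matches the form [[cos θ, -sin θ], [sin θ, cos θ]] of a rotation matrix; reading off cos θ and sin θ gives the angle.
The matrix [[0, -1], [1, 0]] represents: rotation by 90° counterclockwise.
Applying it to (3, 3): [0·3 + -1·3, 1·3 + 0·3] = (-3, 3).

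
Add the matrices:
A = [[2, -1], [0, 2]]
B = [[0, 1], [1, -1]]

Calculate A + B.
[[2, 0], [1, 1]]

Add corresponding elements:
(2)+(0)=2
(-1)+(1)=0
(0)+(1)=1
(2)+(-1)=1
A + B = [[2, 0], [1, 1]]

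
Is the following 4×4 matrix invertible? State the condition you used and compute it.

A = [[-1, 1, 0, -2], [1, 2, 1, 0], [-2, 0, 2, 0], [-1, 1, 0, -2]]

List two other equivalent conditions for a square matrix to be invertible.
No, not invertible; det(A) = 0 (two rows are equal, so the rows are linearly dependent). Equivalent conditions (failing for this A): rank(A) < 4; Ax = 0 has non-trivial solutions; 0 is an eigenvalue; the columns are linearly dependent.

To check invertibility, compute det(A).
In this matrix, row 0 and the last row are identical, so one row is a scalar multiple of another and the rows are linearly dependent.
A matrix with linearly dependent rows has det = 0 and is not invertible.
Equivalent failed conditions:
- rank(A) < 4.
- Ax = 0 has non-trivial solutions.
- 0 is an eigenvalue.
- The columns are linearly dependent.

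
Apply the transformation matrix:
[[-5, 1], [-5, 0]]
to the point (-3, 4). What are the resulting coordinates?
(19, 15)

Matrix multiplication:
[[-5, 1], [-5, 0]] × [-3, 4]ᵀ
= [-5×-3 + 1×4, -5×-3 + 0×4]ᵀ
= [19.0000, 15.0000]ᵀ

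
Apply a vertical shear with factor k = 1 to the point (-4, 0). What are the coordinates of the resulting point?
(-4, -4)

Shear matrix for vertical shear with factor k = 1:
[[1, 0], [1, 1]]
Result: (-4, 0) → (-4, -4)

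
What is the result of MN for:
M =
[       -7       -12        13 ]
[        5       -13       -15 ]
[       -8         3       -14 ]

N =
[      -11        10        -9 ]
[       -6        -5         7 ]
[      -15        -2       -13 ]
MN =
[      -46       -36      -190 ]
[      248       145        59 ]
[      280       -67       275 ]

Matrix multiplication: (MN)[i][j] = sum over k of M[i][k] * N[k][j].
  (MN)[0][0] = (-7)*(-11) + (-12)*(-6) + (13)*(-15) = -46
  (MN)[0][1] = (-7)*(10) + (-12)*(-5) + (13)*(-2) = -36
  (MN)[0][2] = (-7)*(-9) + (-12)*(7) + (13)*(-13) = -190
  (MN)[1][0] = (5)*(-11) + (-13)*(-6) + (-15)*(-15) = 248
  (MN)[1][1] = (5)*(10) + (-13)*(-5) + (-15)*(-2) = 145
  (MN)[1][2] = (5)*(-9) + (-13)*(7) + (-15)*(-13) = 59
  (MN)[2][0] = (-8)*(-11) + (3)*(-6) + (-14)*(-15) = 280
  (MN)[2][1] = (-8)*(10) + (3)*(-5) + (-14)*(-2) = -67
  (MN)[2][2] = (-8)*(-9) + (3)*(7) + (-14)*(-13) = 275
MN =
[      -46       -36      -190 ]
[      248       145        59 ]
[      280       -67       275 ]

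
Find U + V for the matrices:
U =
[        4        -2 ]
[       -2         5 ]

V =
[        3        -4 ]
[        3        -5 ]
U + V =
[        7        -6 ]
[        1         0 ]

Matrix addition is elementwise: (U+V)[i][j] = U[i][j] + V[i][j].
  (U+V)[0][0] = (4) + (3) = 7
  (U+V)[0][1] = (-2) + (-4) = -6
  (U+V)[1][0] = (-2) + (3) = 1
  (U+V)[1][1] = (5) + (-5) = 0
U + V =
[        7        -6 ]
[        1         0 ]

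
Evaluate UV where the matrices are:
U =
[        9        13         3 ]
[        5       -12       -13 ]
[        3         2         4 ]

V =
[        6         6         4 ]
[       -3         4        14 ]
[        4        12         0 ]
UV =
[       27       142       218 ]
[       14      -174      -148 ]
[       28        74        40 ]

Matrix multiplication: (UV)[i][j] = sum over k of U[i][k] * V[k][j].
  (UV)[0][0] = (9)*(6) + (13)*(-3) + (3)*(4) = 27
  (UV)[0][1] = (9)*(6) + (13)*(4) + (3)*(12) = 142
  (UV)[0][2] = (9)*(4) + (13)*(14) + (3)*(0) = 218
  (UV)[1][0] = (5)*(6) + (-12)*(-3) + (-13)*(4) = 14
  (UV)[1][1] = (5)*(6) + (-12)*(4) + (-13)*(12) = -174
  (UV)[1][2] = (5)*(4) + (-12)*(14) + (-13)*(0) = -148
  (UV)[2][0] = (3)*(6) + (2)*(-3) + (4)*(4) = 28
  (UV)[2][1] = (3)*(6) + (2)*(4) + (4)*(12) = 74
  (UV)[2][2] = (3)*(4) + (2)*(14) + (4)*(0) = 40
UV =
[       27       142       218 ]
[       14      -174      -148 ]
[       28        74        40 ]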